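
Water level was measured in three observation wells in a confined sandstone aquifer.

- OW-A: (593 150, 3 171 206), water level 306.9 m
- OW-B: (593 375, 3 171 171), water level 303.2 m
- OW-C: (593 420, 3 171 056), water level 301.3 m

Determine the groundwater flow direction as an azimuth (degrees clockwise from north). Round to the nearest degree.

Taking OW-A as reference: OW-B−OW-A = (225, -35, -3.7); OW-C−OW-A = (270, -150, -5.6).
Solve a·Δx + b·Δy = Δh: det = 225·(-150) − 270·(-35) = -24300.
∂h/∂x = [(-3.7)·(-150) − (-5.6)·(-35)] / -24300 = -0.01477
∂h/∂y = [225·(-5.6) − 270·(-3.7)] / -24300 = +0.01074
Flow direction (−∇h) has components (+0.01477 E, -0.01074 N).
Azimuth = atan2(E, N) = atan2(+0.01477, -0.01074) = 126.0° ≈ 126°.

126°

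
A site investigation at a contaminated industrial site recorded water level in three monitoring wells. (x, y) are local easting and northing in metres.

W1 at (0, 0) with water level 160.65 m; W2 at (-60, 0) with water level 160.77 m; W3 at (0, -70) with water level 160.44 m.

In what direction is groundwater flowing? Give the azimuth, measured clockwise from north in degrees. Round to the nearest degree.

∂h/∂x = (160.77 − 160.65) / (-60 − 0) = -0.002000
∂h/∂y = (160.44 − 160.65) / (-70 − 0) = +0.003000
Flow direction (−∇h) has components (+0.002000 E, -0.003000 N).
Azimuth = atan2(E, N) = atan2(+0.002000, -0.003000) = 146.3° ≈ 146°.

146°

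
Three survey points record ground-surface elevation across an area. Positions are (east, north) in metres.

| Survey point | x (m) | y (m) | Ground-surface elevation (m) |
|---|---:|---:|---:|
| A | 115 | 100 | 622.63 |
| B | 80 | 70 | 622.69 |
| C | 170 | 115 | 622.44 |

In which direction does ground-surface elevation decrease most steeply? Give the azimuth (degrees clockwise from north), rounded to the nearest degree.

125°

With z = a·x + b·y + c and A as origin, the differences give:
  (-35)·a + (-30)·b = +0.06
  55·a + 15·b = -0.19
Eliminate b (×15 and ×(-30), subtract): 1125·a = -4.800 → a = ∂z/∂x = -0.004267
Back-substitute: b = ∂z/∂y = +0.002978.
Steepest decrease is along −∇f: components (+0.004267 E, -0.002978 N).
Azimuth = atan2(+0.004267, -0.002978) = 124.9° ≈ 125°.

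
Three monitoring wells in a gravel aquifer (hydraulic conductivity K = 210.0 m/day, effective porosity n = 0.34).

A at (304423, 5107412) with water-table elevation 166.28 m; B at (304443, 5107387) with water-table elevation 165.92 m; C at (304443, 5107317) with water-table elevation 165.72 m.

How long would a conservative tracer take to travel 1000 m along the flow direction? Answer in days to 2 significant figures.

Taking A as reference: B−A = (20, -25, -0.36); C−A = (20, -95, -0.56).
Solve a·Δx + b·Δy = Δh: det = 20·(-95) − 20·(-25) = -1400.
∂h/∂x = [(-0.36)·(-95) − (-0.56)·(-25)] / -1400 = -0.01443
∂h/∂y = [20·(-0.56) − 20·(-0.36)] / -1400 = +0.002857
|∇h| = √(-0.01443² + 0.002857²) = 0.01471
Seepage velocity v = K·i/n = 210.0 × 0.01471 / 0.34 = 9.086 m/day.
t = 1000 / 9.086 = 110.1 days.

110 days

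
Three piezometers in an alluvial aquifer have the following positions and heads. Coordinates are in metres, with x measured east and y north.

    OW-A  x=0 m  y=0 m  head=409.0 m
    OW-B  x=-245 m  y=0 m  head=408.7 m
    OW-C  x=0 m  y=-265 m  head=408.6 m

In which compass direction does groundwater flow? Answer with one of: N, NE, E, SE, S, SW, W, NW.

SW

∂h/∂x = (408.7 − 409.0) / (-245 − 0) = +0.001224
∂h/∂y = (408.6 − 409.0) / (-265 − 0) = +0.001509
Flow = −∇h = (-0.001224 east, -0.001509 north), which points southwest.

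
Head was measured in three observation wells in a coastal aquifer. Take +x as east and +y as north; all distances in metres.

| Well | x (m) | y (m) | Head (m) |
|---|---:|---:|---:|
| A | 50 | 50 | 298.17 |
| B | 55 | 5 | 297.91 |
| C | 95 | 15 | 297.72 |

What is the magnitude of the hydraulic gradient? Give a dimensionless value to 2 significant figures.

0.0079

Differences from A: to B (Δx, Δy, Δh) = (5, -45, -0.26); to C = (45, -35, -0.45).
Solve a·Δx + b·Δy = Δh: det = 5·(-35) − 45·(-45) = 1850.
∂h/∂x = [(-0.26)·(-35) − (-0.45)·(-45)] / 1850 = -0.006027
∂h/∂y = [5·(-0.45) − 45·(-0.26)] / 1850 = +0.005108
|∇h| = √(-0.006027² + 0.005108²) = 0.0079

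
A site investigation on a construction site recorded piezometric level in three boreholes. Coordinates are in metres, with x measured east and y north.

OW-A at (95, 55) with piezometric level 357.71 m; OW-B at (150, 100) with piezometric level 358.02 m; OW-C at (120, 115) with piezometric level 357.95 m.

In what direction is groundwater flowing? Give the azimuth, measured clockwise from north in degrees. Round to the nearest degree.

235°

Differences from OW-A: to OW-B (Δx, Δy, Δh) = (55, 45, +0.31); to OW-C = (25, 60, +0.24).
Solve a·Δx + b·Δy = Δh: det = 55·60 − 25·45 = 2175.
∂h/∂x = [(+0.31)·60 − (+0.24)·45] / 2175 = +0.003586
∂h/∂y = [55·(+0.24) − 25·(+0.31)] / 2175 = +0.002506
Flow direction (−∇h) has components (-0.003586 E, -0.002506 N).
Azimuth = atan2(E, N) = atan2(-0.003586, -0.002506) = 235.1° ≈ 235°.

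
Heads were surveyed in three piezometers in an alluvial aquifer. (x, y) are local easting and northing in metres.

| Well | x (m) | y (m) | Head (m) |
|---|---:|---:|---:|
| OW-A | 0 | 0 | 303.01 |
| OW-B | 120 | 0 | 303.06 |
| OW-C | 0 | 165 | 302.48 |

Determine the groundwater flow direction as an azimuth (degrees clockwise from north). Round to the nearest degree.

353°

∂h/∂x = (303.06 − 303.01) / (120 − 0) = +0.0004167
∂h/∂y = (302.48 − 303.01) / (165 − 0) = -0.003212
Flow direction (−∇h) has components (-0.0004167 E, +0.003212 N).
Azimuth = atan2(E, N) = atan2(-0.0004167, +0.003212) = 352.6° ≈ 353°.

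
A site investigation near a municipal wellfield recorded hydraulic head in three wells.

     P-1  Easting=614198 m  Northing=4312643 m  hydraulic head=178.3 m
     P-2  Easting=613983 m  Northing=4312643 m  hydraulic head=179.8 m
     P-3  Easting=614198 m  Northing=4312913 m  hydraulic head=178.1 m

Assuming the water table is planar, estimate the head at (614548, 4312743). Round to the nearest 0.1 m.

175.8 m

∂h/∂x = (179.8 − 178.3) / (613983 − 614198) = -0.006977
∂h/∂y = (178.1 − 178.3) / (4312913 − 4312643) = -0.0007407
h(614548, 4312743) = 178.3 + (-0.006977)·(350) + (-0.0007407)·(100) = 178.3 -2.442 -0.074 = 175.784 m.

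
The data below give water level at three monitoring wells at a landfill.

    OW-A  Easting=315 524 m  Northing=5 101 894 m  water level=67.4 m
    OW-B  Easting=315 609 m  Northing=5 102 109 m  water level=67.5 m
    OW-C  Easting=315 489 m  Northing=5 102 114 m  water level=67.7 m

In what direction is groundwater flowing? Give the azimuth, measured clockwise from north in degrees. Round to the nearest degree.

With h = a·x + b·y + c and OW-A as origin, the differences give:
  85·a + 215·b = +0.1
  (-35)·a + 220·b = +0.3
Eliminate b (×220 and ×215, subtract): 26225·a = -42.50 → a = ∂h/∂x = -0.001621
Back-substitute: b = ∂h/∂y = +0.001106.
Flow direction (−∇h) has components (+0.001621 E, -0.001106 N).
Azimuth = atan2(E, N) = atan2(+0.001621, -0.001106) = 124.3° ≈ 124°.

124°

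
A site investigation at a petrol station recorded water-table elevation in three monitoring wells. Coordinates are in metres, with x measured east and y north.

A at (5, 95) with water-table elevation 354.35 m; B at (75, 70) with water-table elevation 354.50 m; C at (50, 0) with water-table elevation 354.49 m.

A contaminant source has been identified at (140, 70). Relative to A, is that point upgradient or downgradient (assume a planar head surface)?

With h = a·x + b·y + c and A as origin, the differences give:
  70·a + (-25)·b = +0.15
  45·a + (-95)·b = +0.14
Eliminate b (×(-95) and ×(-25), subtract): -5525·a = -10.750 → a = ∂h/∂x = +0.001946
Back-substitute: b = ∂h/∂y = -0.0005520.
Head at (140, 70) = 354.35 + (+0.001946)·(135) + (-0.0005520)·(-25) = 354.63 m.
That is higher than the 354.35 m at A, so the point is upgradient.

upgradient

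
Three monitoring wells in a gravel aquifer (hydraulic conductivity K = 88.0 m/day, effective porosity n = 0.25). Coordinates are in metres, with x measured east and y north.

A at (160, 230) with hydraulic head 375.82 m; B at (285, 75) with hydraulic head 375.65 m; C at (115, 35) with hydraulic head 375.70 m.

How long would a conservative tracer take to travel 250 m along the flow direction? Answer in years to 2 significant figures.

2.3 years

With h = a·x + b·y + c and A as origin, the differences give:
  125·a + (-155)·b = -0.17
  (-45)·a + (-195)·b = -0.12
Eliminate b (×(-195) and ×(-155), subtract): -31350·a = 14.550 → a = ∂h/∂x = -0.0004641
Back-substitute: b = ∂h/∂y = +0.0007225.
|∇h| = √(-0.0004641² + 0.0007225²) = 0.0008587
Seepage velocity v = K·i/n = 88.0 × 0.0008587 / 0.25 = 0.3023 m/day.
t = 250 / 0.3023 = 827 days = 2.26 years.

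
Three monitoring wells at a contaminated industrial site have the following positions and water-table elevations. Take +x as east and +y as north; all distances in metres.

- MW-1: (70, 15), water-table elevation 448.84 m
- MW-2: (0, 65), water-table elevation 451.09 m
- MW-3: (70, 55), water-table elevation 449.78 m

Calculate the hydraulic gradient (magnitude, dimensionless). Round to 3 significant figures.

With h = a·x + b·y + c and MW-1 as origin, the differences give:
  (-70)·a + 50·b = +2.25
  0·a + 40·b = +0.94
Eliminate b (×40 and ×50, subtract): -2800·a = 43.000 → a = ∂h/∂x = -0.01536
Back-substitute: b = ∂h/∂y = +0.02350.
|∇h| = √(-0.01536² + 0.02350²) = 0.02807

0.0281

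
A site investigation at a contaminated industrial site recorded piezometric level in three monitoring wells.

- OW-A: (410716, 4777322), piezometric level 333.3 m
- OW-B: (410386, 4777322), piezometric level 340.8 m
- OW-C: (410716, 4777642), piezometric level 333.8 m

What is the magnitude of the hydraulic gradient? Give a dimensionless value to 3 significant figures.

0.0228

∂h/∂x = (340.8 − 333.3) / (410386 − 410716) = -0.02273
∂h/∂y = (333.8 − 333.3) / (4777642 − 4777322) = +0.001563
|∇h| = √(-0.02273² + 0.001563²) = 0.02278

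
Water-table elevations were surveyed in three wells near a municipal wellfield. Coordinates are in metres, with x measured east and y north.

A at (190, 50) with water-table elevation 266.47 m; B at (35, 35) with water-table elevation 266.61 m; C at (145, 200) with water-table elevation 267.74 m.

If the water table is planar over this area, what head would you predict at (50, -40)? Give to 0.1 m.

With h = a·x + b·y + c and A as origin, the differences give:
  (-155)·a + (-15)·b = +0.14
  (-45)·a + 150·b = +1.27
Eliminate b (×150 and ×(-15), subtract): -23925·a = 40.050 → a = ∂h/∂x = -0.001674
Back-substitute: b = ∂h/∂y = +0.007964.
h(50, -40) = 266.47 + (-0.001674)·(-140) + (+0.007964)·(-90) = 266.47 +0.234 -0.717 = 265.988 m.

266.0 m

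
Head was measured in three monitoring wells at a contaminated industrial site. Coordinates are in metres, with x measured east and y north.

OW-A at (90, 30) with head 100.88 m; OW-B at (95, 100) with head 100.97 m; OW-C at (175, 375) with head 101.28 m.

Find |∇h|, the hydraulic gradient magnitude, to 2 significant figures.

0.0015

Differences from OW-A: to OW-B (Δx, Δy, Δh) = (5, 70, +0.09); to OW-C = (85, 345, +0.40).
Solve a·Δx + b·Δy = Δh: det = 5·345 − 85·70 = -4225.
∂h/∂x = [(+0.09)·345 − (+0.40)·70] / -4225 = -0.0007219
∂h/∂y = [5·(+0.40) − 85·(+0.09)] / -4225 = +0.001337
|∇h| = √(-0.0007219² + 0.001337²) = 0.001519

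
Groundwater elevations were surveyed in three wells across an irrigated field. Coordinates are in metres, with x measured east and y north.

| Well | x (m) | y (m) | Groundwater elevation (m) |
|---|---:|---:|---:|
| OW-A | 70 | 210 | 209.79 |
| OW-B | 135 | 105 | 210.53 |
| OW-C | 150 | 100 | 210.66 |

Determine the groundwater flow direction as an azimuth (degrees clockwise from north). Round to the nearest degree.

285°

Differences from OW-A: to OW-B (Δx, Δy, Δh) = (65, -105, +0.74); to OW-C = (80, -110, +0.87).
Determinant of the coordinate differences = 65·(-110) − 80·(-105) = 1250.
∂h/∂x = [(+0.74)·(-110) − (+0.87)·(-105)] / 1250 = +0.007960
∂h/∂y = [65·(+0.87) − 80·(+0.74)] / 1250 = -0.002120
Flow direction (−∇h) has components (-0.007960 E, +0.002120 N).
Azimuth = atan2(E, N) = atan2(-0.007960, +0.002120) = 284.9° ≈ 285°.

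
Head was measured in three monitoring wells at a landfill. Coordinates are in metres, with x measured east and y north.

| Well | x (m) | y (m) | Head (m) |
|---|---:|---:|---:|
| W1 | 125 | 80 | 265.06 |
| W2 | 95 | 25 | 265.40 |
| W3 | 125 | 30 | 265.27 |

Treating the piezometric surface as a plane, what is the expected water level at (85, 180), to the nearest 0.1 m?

264.8 m

Taking W1 as reference: W2−W1 = (-30, -55, +0.34); W3−W1 = (0, -50, +0.21).
Determinant of the coordinate differences = (-30)·(-50) − 0·(-55) = 1500.
∂h/∂x = [(+0.34)·(-50) − (+0.21)·(-55)] / 1500 = -0.003633
∂h/∂y = [(-30)·(+0.21) − 0·(+0.34)] / 1500 = -0.004200
h(85, 180) = 265.06 + (-0.003633)·(-40) + (-0.004200)·(100) = 265.06 +0.145 -0.420 = 264.785 m.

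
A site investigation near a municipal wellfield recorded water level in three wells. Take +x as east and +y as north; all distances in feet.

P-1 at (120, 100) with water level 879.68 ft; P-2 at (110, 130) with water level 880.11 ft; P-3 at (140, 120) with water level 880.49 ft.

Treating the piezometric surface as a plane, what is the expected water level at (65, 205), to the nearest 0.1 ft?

With h = a·x + b·y + c and P-1 as origin, the differences give:
  (-10)·a + 30·b = +0.43
  20·a + 20·b = +0.81
Eliminate b (×20 and ×30, subtract): -800·a = -15.700 → a = ∂h/∂x = +0.01963
Back-substitute: b = ∂h/∂y = +0.02088.
h(65, 205) = 879.68 + (+0.01963)·(-55) + (+0.02088)·(105) = 879.68 -1.079 +2.192 = 880.793 ft.

880.8 ft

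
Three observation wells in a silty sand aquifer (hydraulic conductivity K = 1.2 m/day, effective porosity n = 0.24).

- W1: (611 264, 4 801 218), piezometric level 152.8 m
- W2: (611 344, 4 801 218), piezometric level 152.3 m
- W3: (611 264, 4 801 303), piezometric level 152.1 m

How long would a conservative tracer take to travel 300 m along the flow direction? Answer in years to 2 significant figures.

∂h/∂x = (152.3 − 152.8) / (611344 − 611264) = -0.006250
∂h/∂y = (152.1 − 152.8) / (4801303 − 4801218) = -0.008235
|∇h| = √(-0.006250² + -0.008235²) = 0.01034
Seepage velocity v = K·i/n = 1.2 × 0.01034 / 0.24 = 0.0517 m/day.
t = 300 / 0.0517 = 5803 days = 15.9 years.

16 years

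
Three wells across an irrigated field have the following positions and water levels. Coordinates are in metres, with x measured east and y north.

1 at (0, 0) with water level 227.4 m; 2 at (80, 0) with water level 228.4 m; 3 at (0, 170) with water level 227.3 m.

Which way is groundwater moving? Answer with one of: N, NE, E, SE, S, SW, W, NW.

∂h/∂x = (228.4 − 227.4) / (80 − 0) = +0.01250
∂h/∂y = (227.3 − 227.4) / (170 − 0) = -0.0005882
Flow = −∇h = (-0.01250 east, +0.0005882 north), which points west.

W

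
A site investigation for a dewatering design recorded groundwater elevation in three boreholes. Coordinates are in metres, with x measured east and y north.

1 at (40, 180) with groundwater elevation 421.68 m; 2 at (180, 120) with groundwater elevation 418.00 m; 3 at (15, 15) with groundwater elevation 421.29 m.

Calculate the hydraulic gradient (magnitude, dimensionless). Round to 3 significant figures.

Differences from 1: to 2 (Δx, Δy, Δh) = (140, -60, -3.68); to 3 = (-25, -165, -0.39).
Determinant of the coordinate differences = 140·(-165) − (-25)·(-60) = -24600.
∂h/∂x = [(-3.68)·(-165) − (-0.39)·(-60)] / -24600 = -0.02373
∂h/∂y = [140·(-0.39) − (-25)·(-3.68)] / -24600 = +0.005959
|∇h| = √(-0.02373² + 0.005959²) = 0.02447

0.0245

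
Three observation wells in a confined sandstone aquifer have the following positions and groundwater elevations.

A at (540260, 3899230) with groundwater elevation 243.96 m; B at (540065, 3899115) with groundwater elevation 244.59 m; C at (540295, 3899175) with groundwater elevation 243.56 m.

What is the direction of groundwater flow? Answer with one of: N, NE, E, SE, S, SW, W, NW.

Differences from A: to B (Δx, Δy, Δh) = (-195, -115, +0.63); to C = (35, -55, -0.40).
Solve a·Δx + b·Δy = Δh: det = (-195)·(-55) − 35·(-115) = 14750.
∂h/∂x = [(+0.63)·(-55) − (-0.40)·(-115)] / 14750 = -0.005468
∂h/∂y = [(-195)·(-0.40) − 35·(+0.63)] / 14750 = +0.003793
Flow = −∇h = (+0.005468 east, -0.003793 north), which points southeast.

SE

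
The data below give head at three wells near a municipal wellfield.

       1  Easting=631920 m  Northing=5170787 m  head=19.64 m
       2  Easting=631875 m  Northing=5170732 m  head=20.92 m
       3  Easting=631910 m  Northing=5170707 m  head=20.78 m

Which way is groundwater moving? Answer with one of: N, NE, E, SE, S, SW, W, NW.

NE

Differences from 1: to 2 (Δx, Δy, Δh) = (-45, -55, +1.28); to 3 = (-10, -80, +1.14).
Solve a·Δx + b·Δy = Δh: det = (-45)·(-80) − (-10)·(-55) = 3050.
∂h/∂x = [(+1.28)·(-80) − (+1.14)·(-55)] / 3050 = -0.01302
∂h/∂y = [(-45)·(+1.14) − (-10)·(+1.28)] / 3050 = -0.01262
Flow = −∇h = (+0.01302 east, +0.01262 north), which points northeast.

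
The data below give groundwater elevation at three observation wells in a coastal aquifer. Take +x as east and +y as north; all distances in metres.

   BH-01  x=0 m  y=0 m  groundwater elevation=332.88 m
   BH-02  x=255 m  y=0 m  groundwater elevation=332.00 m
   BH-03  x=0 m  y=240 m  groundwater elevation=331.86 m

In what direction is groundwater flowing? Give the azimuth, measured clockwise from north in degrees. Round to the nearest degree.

∂h/∂x = (332.00 − 332.88) / (255 − 0) = -0.003451
∂h/∂y = (331.86 − 332.88) / (240 − 0) = -0.004250
Flow direction (−∇h) has components (+0.003451 E, +0.004250 N).
Azimuth = atan2(E, N) = atan2(+0.003451, +0.004250) = 39.1° ≈ 039°.

039°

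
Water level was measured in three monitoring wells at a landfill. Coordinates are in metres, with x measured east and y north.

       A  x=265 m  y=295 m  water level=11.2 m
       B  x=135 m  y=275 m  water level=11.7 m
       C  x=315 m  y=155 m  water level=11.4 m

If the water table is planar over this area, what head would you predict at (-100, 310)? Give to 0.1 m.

Differences from A: to B (Δx, Δy, Δh) = (-130, -20, +0.5); to C = (50, -140, +0.2).
Solve a·Δx + b·Δy = Δh: det = (-130)·(-140) − 50·(-20) = 19200.
∂h/∂x = [(+0.5)·(-140) − (+0.2)·(-20)] / 19200 = -0.003437
∂h/∂y = [(-130)·(+0.2) − 50·(+0.5)] / 19200 = -0.002656
h(-100, 310) = 11.2 + (-0.003437)·(-365) + (-0.002656)·(15) = 11.2 +1.255 -0.040 = 12.415 m.

12.4 m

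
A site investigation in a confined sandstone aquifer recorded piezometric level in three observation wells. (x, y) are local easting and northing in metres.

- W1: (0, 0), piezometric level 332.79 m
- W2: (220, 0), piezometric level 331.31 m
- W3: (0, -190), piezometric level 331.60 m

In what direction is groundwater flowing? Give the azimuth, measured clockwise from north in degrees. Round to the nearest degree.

∂h/∂x = (331.31 − 332.79) / (220 − 0) = -0.006727
∂h/∂y = (331.60 − 332.79) / (-190 − 0) = +0.006263
Flow direction (−∇h) has components (+0.006727 E, -0.006263 N).
Azimuth = atan2(E, N) = atan2(+0.006727, -0.006263) = 133.0° ≈ 133°.

133°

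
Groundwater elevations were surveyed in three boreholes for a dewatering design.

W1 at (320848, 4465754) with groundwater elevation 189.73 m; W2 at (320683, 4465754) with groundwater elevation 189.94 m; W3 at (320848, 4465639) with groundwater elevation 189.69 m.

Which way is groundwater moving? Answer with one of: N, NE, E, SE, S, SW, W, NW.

∂h/∂x = (189.94 − 189.73) / (320683 − 320848) = -0.001273
∂h/∂y = (189.69 − 189.73) / (4465639 − 4465754) = +0.0003478
Flow = −∇h = (+0.001273 east, -0.0003478 north), which points east.

E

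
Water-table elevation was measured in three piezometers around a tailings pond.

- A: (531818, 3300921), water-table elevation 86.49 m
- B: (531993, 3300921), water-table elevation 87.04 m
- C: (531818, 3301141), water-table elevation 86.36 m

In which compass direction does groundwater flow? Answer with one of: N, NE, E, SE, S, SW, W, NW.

W

∂h/∂x = (87.04 − 86.49) / (531993 − 531818) = +0.003143
∂h/∂y = (86.36 − 86.49) / (3301141 − 3300921) = -0.0005909
Flow = −∇h = (-0.003143 east, +0.0005909 north), which points west.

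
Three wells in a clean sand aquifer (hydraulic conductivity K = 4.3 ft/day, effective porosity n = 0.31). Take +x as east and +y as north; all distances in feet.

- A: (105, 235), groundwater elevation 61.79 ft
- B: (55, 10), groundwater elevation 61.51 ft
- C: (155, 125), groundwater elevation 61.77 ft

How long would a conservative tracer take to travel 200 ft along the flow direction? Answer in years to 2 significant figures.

Three-point gradient (reference A): Δ to B = (-50, -225, -0.28), Δ to C = (50, -110, -0.02).
∂h/∂x = +0.001570, ∂h/∂y = +0.0008955 (det = 16750).
|∇h| = √(0.001570² + 0.0008955²) = 0.001807
Seepage velocity v = K·i/n = 4.3 × 0.001807 / 0.31 = 0.02506 ft/day.
t = 200 / 0.02506 = 7981 days = 21.9 years.

22 years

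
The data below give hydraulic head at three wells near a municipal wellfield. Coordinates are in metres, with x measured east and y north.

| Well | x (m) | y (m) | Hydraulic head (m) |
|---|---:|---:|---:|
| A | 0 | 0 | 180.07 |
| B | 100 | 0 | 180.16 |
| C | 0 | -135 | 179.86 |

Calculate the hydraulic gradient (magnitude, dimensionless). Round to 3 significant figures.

0.00180

∂h/∂x = (180.16 − 180.07) / (100 − 0) = +0.0009000
∂h/∂y = (179.86 − 180.07) / (-135 − 0) = +0.001556
|∇h| = √(0.0009000² + 0.001556²) = 0.001798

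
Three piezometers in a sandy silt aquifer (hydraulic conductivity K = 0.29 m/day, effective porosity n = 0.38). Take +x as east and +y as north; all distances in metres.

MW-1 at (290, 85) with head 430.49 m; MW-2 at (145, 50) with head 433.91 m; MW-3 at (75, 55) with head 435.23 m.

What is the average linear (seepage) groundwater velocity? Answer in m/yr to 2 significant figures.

Differences from MW-1: to MW-2 (Δx, Δy, Δh) = (-145, -35, +3.42); to MW-3 = (-215, -30, +4.74).
Solve a·Δx + b·Δy = Δh: det = (-145)·(-30) − (-215)·(-35) = -3175.
∂h/∂x = [(+3.42)·(-30) − (+4.74)·(-35)] / -3175 = -0.01994
∂h/∂y = [(-145)·(+4.74) − (-215)·(+3.42)] / -3175 = -0.01512
|∇h| = √(-0.01994² + -0.01512²) = 0.02502
Seepage velocity v = K·i/n = 0.29 × 0.02502 / 0.38 = 0.01909 m/day = 6.973 m/yr.

7.0 m/yr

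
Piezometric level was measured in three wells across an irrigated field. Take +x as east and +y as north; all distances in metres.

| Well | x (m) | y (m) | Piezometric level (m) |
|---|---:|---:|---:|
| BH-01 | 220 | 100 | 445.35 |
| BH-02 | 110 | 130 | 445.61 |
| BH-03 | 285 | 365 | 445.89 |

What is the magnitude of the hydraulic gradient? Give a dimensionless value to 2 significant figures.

0.0030

With h = a·x + b·y + c and BH-01 as origin, the differences give:
  (-110)·a + 30·b = +0.26
  65·a + 265·b = +0.54
Eliminate b (×265 and ×30, subtract): -31100·a = 52.700 → a = ∂h/∂x = -0.001695
Back-substitute: b = ∂h/∂y = +0.002453.
|∇h| = √(-0.001695² + 0.002453²) = 0.002982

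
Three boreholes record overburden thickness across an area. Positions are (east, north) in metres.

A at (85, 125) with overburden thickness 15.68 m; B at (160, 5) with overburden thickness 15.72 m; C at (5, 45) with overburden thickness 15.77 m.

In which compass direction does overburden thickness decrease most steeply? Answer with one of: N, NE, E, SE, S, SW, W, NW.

Differences from A: to B (Δx, Δy, Δh) = (75, -120, +0.04); to C = (-80, -80, +0.09).
Solve a·Δx + b·Δy = Δd: det = 75·(-80) − (-80)·(-120) = -15600.
∂d/∂x = [(+0.04)·(-80) − (+0.09)·(-120)] / -15600 = -0.0004872
∂d/∂y = [75·(+0.09) − (-80)·(+0.04)] / -15600 = -0.0006378
Steepest decrease is along −∇f = (+0.0004872 E, +0.0006378 N) → northeast.

NE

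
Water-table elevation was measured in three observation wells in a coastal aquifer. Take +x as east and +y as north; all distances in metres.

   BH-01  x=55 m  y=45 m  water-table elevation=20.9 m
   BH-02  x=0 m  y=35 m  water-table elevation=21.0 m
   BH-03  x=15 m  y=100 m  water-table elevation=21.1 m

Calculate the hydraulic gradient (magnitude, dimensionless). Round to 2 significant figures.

Differences from BH-01: to BH-02 (Δx, Δy, Δh) = (-55, -10, +0.1); to BH-03 = (-40, 55, +0.2).
Determinant of the coordinate differences = (-55)·55 − (-40)·(-10) = -3425.
∂h/∂x = [(+0.1)·55 − (+0.2)·(-10)] / -3425 = -0.002190
∂h/∂y = [(-55)·(+0.2) − (-40)·(+0.1)] / -3425 = +0.002044
|∇h| = √(-0.002190² + 0.002044²) = 0.002996

0.0030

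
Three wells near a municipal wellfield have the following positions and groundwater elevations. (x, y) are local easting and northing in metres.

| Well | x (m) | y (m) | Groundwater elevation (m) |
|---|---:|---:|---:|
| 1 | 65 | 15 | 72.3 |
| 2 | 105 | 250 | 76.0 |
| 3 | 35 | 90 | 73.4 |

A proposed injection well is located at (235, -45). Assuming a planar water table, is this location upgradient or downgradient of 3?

With h = a·x + b·y + c and 1 as origin, the differences give:
  40·a + 235·b = +3.7
  (-30)·a + 75·b = +1.1
Eliminate b (×75 and ×235, subtract): 10050·a = 19.00 → a = ∂h/∂x = +0.001891
Back-substitute: b = ∂h/∂y = +0.01542.
Head at (235, -45) = 72.3 + (+0.001891)·(170) + (+0.01542)·(-60) = 71.70 m.
That is lower than the 73.4 m at 3, so the point is downgradient.

downgradient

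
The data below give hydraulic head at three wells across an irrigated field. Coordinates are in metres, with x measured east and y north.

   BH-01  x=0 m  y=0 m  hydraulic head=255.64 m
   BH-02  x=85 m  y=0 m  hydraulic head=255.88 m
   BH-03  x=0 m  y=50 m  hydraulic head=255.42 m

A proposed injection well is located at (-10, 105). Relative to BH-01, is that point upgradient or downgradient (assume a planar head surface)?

∂h/∂x = (255.88 − 255.64) / (85 − 0) = +0.002824
∂h/∂y = (255.42 − 255.64) / (50 − 0) = -0.004400
Head at (-10, 105) = 255.64 + (+0.002824)·(-10) + (-0.004400)·(105) = 255.15 m.
That is lower than the 255.64 m at BH-01, so the point is downgradient.

downgradient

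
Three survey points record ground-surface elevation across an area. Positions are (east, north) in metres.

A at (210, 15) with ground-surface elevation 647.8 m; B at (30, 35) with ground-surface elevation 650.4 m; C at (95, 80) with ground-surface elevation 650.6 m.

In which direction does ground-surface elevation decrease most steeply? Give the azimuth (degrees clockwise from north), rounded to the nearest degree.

151°

Differences from A: to B (Δx, Δy, Δh) = (-180, 20, +2.6); to C = (-115, 65, +2.8).
Determinant of the coordinate differences = (-180)·65 − (-115)·20 = -9400.
∂z/∂x = [(+2.6)·65 − (+2.8)·20] / -9400 = -0.01202
∂z/∂y = [(-180)·(+2.8) − (-115)·(+2.6)] / -9400 = +0.02181
Steepest decrease is along −∇f: components (+0.01202 E, -0.02181 N).
Azimuth = atan2(+0.01202, -0.02181) = 151.1° ≈ 151°.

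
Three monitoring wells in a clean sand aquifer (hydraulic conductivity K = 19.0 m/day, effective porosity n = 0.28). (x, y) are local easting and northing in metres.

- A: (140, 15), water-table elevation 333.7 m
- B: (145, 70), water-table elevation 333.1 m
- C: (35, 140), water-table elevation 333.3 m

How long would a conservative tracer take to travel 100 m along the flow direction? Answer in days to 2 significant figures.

110 days

Three-point gradient (reference A): Δ to B = (5, 55, -0.6), Δ to C = (-105, 125, -0.4).
∂h/∂x = -0.008281, ∂h/∂y = -0.01016 (det = 6400).
|∇h| = √(-0.008281² + -0.01016²) = 0.01311
Seepage velocity v = K·i/n = 19.0 × 0.01311 / 0.28 = 0.8896 m/day.
t = 100 / 0.8896 = 112.4 days.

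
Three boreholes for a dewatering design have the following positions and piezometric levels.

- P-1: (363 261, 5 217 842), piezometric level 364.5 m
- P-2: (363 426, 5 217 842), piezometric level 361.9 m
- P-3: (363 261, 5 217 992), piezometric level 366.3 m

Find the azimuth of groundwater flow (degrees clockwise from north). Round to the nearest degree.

127°

∂h/∂x = (361.9 − 364.5) / (363426 − 363261) = -0.01576
∂h/∂y = (366.3 − 364.5) / (5217992 − 5217842) = +0.01200
Flow direction (−∇h) has components (+0.01576 E, -0.01200 N).
Azimuth = atan2(E, N) = atan2(+0.01576, -0.01200) = 127.3° ≈ 127°.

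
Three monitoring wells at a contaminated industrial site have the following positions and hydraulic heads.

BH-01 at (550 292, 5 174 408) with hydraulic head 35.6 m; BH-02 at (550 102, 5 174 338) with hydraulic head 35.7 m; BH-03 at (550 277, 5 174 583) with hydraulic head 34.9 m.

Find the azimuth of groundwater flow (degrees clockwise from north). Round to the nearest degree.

347°

With h = a·x + b·y + c and BH-01 as origin, the differences give:
  (-190)·a + (-70)·b = +0.1
  (-15)·a + 175·b = -0.7
Eliminate b (×175 and ×(-70), subtract): -34300·a = -31.50 → a = ∂h/∂x = +0.0009184
Back-substitute: b = ∂h/∂y = -0.003921.
Flow direction (−∇h) has components (-0.0009184 E, +0.003921 N).
Azimuth = atan2(E, N) = atan2(-0.0009184, +0.003921) = 346.8° ≈ 347°.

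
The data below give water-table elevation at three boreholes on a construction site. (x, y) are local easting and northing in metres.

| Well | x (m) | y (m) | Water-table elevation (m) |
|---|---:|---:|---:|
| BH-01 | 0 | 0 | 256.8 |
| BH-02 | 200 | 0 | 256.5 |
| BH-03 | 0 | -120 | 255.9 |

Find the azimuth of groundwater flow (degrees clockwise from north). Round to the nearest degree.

169°

∂h/∂x = (256.5 − 256.8) / (200 − 0) = -0.001500
∂h/∂y = (255.9 − 256.8) / (-120 − 0) = +0.007500
Flow direction (−∇h) has components (+0.001500 E, -0.007500 N).
Azimuth = atan2(E, N) = atan2(+0.001500, -0.007500) = 168.7° ≈ 169°.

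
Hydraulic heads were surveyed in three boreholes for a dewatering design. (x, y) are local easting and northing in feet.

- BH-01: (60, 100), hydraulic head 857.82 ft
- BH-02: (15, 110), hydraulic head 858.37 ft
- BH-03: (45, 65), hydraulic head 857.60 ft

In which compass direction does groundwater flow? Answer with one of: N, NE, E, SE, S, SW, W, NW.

SE

Three-point gradient (reference BH-01): Δ to BH-02 = (-45, 10, +0.55), Δ to BH-03 = (-15, -35, -0.22).
∂h/∂x = -0.009884, ∂h/∂y = +0.01052 (det = 1725).
Flow = −∇h = (+0.009884 east, -0.01052 north), which points southeast.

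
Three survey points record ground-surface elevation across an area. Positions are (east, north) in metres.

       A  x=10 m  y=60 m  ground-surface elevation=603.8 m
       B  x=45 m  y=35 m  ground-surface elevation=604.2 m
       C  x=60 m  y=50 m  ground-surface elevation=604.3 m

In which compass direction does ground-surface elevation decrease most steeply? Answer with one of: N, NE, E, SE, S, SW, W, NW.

With z = a·x + b·y + c and A as origin, the differences give:
  35·a + (-25)·b = +0.4
  50·a + (-10)·b = +0.5
Eliminate b (×(-10) and ×(-25), subtract): 900·a = 8.50 → a = ∂z/∂x = +0.009444
Back-substitute: b = ∂z/∂y = -0.002778.
Steepest decrease is along −∇f = (-0.009444 E, +0.002778 N) → west.

W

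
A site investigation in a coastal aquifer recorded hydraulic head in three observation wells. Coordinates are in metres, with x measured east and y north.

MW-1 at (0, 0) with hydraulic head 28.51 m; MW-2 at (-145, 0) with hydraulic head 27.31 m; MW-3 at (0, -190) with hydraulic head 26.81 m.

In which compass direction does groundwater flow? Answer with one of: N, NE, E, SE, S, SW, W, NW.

SW

∂h/∂x = (27.31 − 28.51) / (-145 − 0) = +0.008276
∂h/∂y = (26.81 − 28.51) / (-190 − 0) = +0.008947
Flow = −∇h = (-0.008276 east, -0.008947 north), which points southwest.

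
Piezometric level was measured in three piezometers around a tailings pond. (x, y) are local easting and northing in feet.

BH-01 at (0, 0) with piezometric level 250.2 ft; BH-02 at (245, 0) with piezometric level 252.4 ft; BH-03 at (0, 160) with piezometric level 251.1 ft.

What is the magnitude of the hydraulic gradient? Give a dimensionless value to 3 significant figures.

∂h/∂x = (252.4 − 250.2) / (245 − 0) = +0.008980
∂h/∂y = (251.1 − 250.2) / (160 − 0) = +0.005625
|∇h| = √(0.008980² + 0.005625²) = 0.0106

0.0106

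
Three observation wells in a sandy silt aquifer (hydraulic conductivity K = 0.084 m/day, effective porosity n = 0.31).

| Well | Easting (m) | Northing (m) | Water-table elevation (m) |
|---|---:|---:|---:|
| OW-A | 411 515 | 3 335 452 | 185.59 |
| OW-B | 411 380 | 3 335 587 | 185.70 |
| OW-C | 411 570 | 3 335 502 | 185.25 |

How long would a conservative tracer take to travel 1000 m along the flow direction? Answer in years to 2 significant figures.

With h = a·x + b·y + c and OW-A as origin, the differences give:
  (-135)·a + 135·b = +0.11
  55·a + 50·b = -0.34
Eliminate b (×50 and ×135, subtract): -14175·a = 51.400 → a = ∂h/∂x = -0.003626
Back-substitute: b = ∂h/∂y = -0.002811.
|∇h| = √(-0.003626² + -0.002811²) = 0.004588
Seepage velocity v = K·i/n = 0.084 × 0.004588 / 0.31 = 0.001243 m/day.
t = 1000 / 0.001243 = 8.045e+05 days = 2.2e+03 years.

2200 years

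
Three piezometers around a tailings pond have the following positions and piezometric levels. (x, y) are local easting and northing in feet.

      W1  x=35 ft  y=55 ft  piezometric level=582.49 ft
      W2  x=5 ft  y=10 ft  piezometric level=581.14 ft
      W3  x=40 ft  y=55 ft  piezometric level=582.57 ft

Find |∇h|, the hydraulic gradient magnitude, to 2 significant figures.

Taking W1 as reference: W2−W1 = (-30, -45, -1.35); W3−W1 = (5, 0, +0.08).
Solve a·Δx + b·Δy = Δh: det = (-30)·0 − 5·(-45) = 225.
∂h/∂x = [(-1.35)·0 − (+0.08)·(-45)] / 225 = +0.01600
∂h/∂y = [(-30)·(+0.08) − 5·(-1.35)] / 225 = +0.01933
|∇h| = √(0.01600² + 0.01933²) = 0.02509

0.025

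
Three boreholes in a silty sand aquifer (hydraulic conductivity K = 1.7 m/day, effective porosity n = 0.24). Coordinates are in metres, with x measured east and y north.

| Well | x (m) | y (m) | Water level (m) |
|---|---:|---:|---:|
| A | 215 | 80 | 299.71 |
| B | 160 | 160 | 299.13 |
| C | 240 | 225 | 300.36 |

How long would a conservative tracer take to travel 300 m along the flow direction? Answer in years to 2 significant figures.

With h = a·x + b·y + c and A as origin, the differences give:
  (-55)·a + 80·b = -0.58
  25·a + 145·b = +0.65
Eliminate b (×145 and ×80, subtract): -9975·a = -136.100 → a = ∂h/∂x = +0.01364
Back-substitute: b = ∂h/∂y = +0.002130.
|∇h| = √(0.01364² + 0.002130²) = 0.01381
Seepage velocity v = K·i/n = 1.7 × 0.01381 / 0.24 = 0.09782 m/day.
t = 300 / 0.09782 = 3067 days = 8.4 years.

8.4 years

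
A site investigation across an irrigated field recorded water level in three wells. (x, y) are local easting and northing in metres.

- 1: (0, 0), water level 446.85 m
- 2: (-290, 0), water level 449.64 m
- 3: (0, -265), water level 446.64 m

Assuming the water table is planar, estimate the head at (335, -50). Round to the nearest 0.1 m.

∂h/∂x = (449.64 − 446.85) / (-290 − 0) = -0.009621
∂h/∂y = (446.64 − 446.85) / (-265 − 0) = +0.0007925
h(335, -50) = 446.85 + (-0.009621)·(335) + (+0.0007925)·(-50) = 446.85 -3.223 -0.040 = 443.587 m.

443.6 m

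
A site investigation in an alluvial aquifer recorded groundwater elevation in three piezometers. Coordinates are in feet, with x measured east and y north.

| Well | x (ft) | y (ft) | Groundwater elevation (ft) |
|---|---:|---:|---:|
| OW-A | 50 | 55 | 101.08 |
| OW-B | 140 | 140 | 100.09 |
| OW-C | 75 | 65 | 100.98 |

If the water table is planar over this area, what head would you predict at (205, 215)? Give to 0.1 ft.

Three-point gradient (reference OW-A): Δ to OW-B = (90, 85, -0.99), Δ to OW-C = (25, 10, -0.10).
∂h/∂x = +0.001143, ∂h/∂y = -0.01286 (det = -1225).
h(205, 215) = 101.08 + (+0.001143)·(155) + (-0.01286)·(160) = 101.08 +0.177 -2.057 = 99.200 ft.

99.2 ft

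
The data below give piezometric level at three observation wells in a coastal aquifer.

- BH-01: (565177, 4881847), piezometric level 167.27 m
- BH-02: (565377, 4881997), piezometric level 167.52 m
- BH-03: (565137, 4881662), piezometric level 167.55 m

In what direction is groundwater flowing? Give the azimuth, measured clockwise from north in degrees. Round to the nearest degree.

307°

Taking BH-01 as reference: BH-02−BH-01 = (200, 150, +0.25); BH-03−BH-01 = (-40, -185, +0.28).
Solve a·Δx + b·Δy = Δh: det = 200·(-185) − (-40)·150 = -31000.
∂h/∂x = [(+0.25)·(-185) − (+0.28)·150] / -31000 = +0.002847
∂h/∂y = [200·(+0.28) − (-40)·(+0.25)] / -31000 = -0.002129
Flow direction (−∇h) has components (-0.002847 E, +0.002129 N).
Azimuth = atan2(E, N) = atan2(-0.002847, +0.002129) = 306.8° ≈ 307°.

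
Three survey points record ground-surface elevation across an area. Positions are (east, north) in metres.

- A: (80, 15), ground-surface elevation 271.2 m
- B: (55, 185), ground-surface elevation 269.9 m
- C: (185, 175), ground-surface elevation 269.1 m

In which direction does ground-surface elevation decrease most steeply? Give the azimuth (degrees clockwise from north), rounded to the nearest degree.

038°

Differences from A: to B (Δx, Δy, Δh) = (-25, 170, -1.3); to C = (105, 160, -2.1).
Determinant of the coordinate differences = (-25)·160 − 105·170 = -21850.
∂z/∂x = [(-1.3)·160 − (-2.1)·170] / -21850 = -0.006819
∂z/∂y = [(-25)·(-2.1) − 105·(-1.3)] / -21850 = -0.008650
Steepest decrease is along −∇f: components (+0.006819 E, +0.008650 N).
Azimuth = atan2(+0.006819, +0.008650) = 38.3° ≈ 038°.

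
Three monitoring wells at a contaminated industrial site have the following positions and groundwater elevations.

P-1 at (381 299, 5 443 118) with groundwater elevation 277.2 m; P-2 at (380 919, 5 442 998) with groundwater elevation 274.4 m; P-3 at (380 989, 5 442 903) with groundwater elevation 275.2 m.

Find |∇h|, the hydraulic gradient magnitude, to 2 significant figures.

0.0085

Three-point gradient (reference P-1): Δ to P-2 = (-380, -120, -2.8), Δ to P-3 = (-310, -215, -2.0).
∂h/∂x = +0.008135, ∂h/∂y = -0.002427 (det = 44500).
|∇h| = √(0.008135² + -0.002427²) = 0.008489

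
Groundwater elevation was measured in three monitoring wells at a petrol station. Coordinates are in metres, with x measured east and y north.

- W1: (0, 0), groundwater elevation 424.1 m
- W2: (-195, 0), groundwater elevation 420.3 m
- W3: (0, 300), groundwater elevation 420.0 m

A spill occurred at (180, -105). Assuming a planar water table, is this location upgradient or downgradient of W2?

upgradient

∂h/∂x = (420.3 − 424.1) / (-195 − 0) = +0.01949
∂h/∂y = (420.0 − 424.1) / (300 − 0) = -0.01367
Head at (180, -105) = 424.1 + (+0.01949)·(180) + (-0.01367)·(-105) = 429.04 m.
That is higher than the 420.3 m at W2, so the point is upgradient.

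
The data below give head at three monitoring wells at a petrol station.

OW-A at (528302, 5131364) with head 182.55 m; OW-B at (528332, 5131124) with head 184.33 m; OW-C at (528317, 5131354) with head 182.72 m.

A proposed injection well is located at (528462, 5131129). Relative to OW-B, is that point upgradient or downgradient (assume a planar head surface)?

upgradient

With h = a·x + b·y + c and OW-A as origin, the differences give:
  30·a + (-240)·b = +1.78
  15·a + (-10)·b = +0.17
Eliminate b (×(-10) and ×(-240), subtract): 3300·a = 23.000 → a = ∂h/∂x = +0.006970
Back-substitute: b = ∂h/∂y = -0.006545.
Head at (528462, 5131129) = 182.55 + (+0.006970)·(160) + (-0.006545)·(-235) = 185.20 m.
That is higher than the 184.33 m at OW-B, so the point is upgradient.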